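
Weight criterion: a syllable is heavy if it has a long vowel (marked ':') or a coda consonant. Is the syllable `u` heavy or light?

`u`: short vowel, open (no coda). Short vowel, open → light.

light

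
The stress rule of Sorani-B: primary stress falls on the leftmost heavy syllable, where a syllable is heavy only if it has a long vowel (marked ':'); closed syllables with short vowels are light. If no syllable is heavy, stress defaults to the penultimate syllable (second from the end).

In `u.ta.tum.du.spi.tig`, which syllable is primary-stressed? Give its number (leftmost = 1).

5

Weights: 1 u L, 2 ta L, 3 tum L, 4 du L, 5 spi L, 6 tig L.
No heavy syllable in the domain; default to the penultimate syllable (second from the end) = syllable 5.
Primary stress: syllable 5 → u.ta.tum.du.ˈspi.tig.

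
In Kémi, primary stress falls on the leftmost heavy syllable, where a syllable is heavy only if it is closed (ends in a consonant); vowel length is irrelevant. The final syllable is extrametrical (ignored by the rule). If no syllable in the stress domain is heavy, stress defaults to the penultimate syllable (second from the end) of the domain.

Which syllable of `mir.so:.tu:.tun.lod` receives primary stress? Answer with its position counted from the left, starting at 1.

1

The final syllable (5, lod) is extrametrical; the stress domain is syllables 1–4.
Weights: 1 mir H, 2 so: L, 3 tu: L, 4 tun H.
Heavy syllables in the domain: 1, 4. The leftmost is syllable 1 (mir).
Primary stress: syllable 1 → ˈmir.so:.tu:.tun.lod.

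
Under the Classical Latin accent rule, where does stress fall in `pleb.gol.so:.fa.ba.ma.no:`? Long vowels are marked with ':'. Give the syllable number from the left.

5

Classical Latin: stress the penult if heavy (long vowel or closed), else the antepenult.
Weights: 5 ba L, 6 ma L, 7 no: H.
The penult (syllable 6, ma) is light, so stress falls on the antepenult (syllable 5, ba).
Stress on syllable 5: pleb.gol.so:.fa.ˈba.ma.no:.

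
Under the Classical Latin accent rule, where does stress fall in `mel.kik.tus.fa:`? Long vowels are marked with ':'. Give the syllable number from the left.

3

Classical Latin: stress the penult if heavy (long vowel or closed), else the antepenult.
Weights: 2 kik H, 3 tus H, 4 fa: H.
The penult (syllable 3, tus) is heavy, so it takes stress.
Stress on syllable 3: mel.kik.ˈtus.fa:.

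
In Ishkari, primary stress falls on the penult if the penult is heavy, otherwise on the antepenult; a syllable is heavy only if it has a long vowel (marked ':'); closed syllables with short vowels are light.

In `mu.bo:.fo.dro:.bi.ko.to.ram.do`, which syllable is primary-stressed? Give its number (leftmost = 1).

7

Weights: 7 to L, 8 ram L, 9 do L.
The penult (syllable 8, ram) is light, so stress falls on the antepenult (syllable 7, to).
Primary stress: syllable 7 → mu.bo:.fo.dro:.bi.ko.ˈto.ram.do.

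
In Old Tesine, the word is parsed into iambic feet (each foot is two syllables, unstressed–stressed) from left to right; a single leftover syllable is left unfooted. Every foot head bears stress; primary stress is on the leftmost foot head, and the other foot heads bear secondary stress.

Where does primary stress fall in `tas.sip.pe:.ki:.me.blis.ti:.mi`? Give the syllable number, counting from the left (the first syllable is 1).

2

Parse left to right into iambic (σˈσ) feet: (tas.ˈsip) (pe:.ˈki:) (me.ˈblis) (ti:.ˈmi).
Foot heads (stressed positions): 2, 4, 6, 8.
End Rule Leftmost: primary stress on the leftmost head = syllable 2.
Primary stress: syllable 2 → tas.ˈsip.pe:.ki:.me.blis.ti:.mi.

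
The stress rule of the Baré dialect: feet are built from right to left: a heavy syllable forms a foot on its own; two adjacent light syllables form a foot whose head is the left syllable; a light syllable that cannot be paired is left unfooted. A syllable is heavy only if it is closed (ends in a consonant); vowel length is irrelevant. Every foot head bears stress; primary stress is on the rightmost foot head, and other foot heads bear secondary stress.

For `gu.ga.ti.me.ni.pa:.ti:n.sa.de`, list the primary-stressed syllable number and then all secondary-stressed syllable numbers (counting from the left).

Weights: 1 gu L, 2 ga L, 3 ti L, 4 me L, 5 ni L, 6 pa: L, 7 ti:n H, 8 sa L, 9 de L.
Parse right to left (heavy = foot alone; LL = one foot; stranded L unfooted): (ˈgu.ga) (ˈti.me) (ˈni.pa:) (ˈti:n) (ˈsa.de).
Foot heads: 1, 3, 5, 7, 8.
Primary stress on the rightmost head = syllable 8.
Secondary stress on 1, 3, 5, 7: ˌgu.ga.ˌti.me.ˌni.pa:.ˌti:n.ˈsa.de.

primary 8, secondary 1, 3, 5, 7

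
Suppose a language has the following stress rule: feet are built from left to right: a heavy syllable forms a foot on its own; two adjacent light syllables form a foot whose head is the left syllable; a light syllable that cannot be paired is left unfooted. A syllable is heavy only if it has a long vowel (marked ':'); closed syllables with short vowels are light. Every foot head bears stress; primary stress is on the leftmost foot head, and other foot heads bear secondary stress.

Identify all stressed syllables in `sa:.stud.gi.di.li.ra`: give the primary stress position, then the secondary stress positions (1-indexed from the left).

primary 1, secondary 2, 4

Weights: 1 sa: H, 2 stud L, 3 gi L, 4 di L, 5 li L, 6 ra L.
Parse left to right (heavy = foot alone; LL = one foot; stranded L unfooted): (ˈsa:) (ˈstud.gi) (ˈdi.li) ra.
Foot heads: 1, 2, 4.
Primary stress on the leftmost head = syllable 1.
Secondary stress on 2, 4: ˈsa:.ˌstud.gi.ˌdi.li.ra.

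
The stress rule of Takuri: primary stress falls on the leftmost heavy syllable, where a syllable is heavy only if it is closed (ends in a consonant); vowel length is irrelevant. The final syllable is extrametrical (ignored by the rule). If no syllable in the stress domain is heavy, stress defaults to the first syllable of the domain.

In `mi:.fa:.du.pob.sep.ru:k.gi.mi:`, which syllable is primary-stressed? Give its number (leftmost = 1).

The final syllable (8, mi:) is extrametrical; the stress domain is syllables 1–7.
Weights: 1 mi: L, 2 fa: L, 3 du L, 4 pob H, 5 sep H, 6 ru:k H, 7 gi L.
Heavy syllables in the domain: 4, 5, 6. The leftmost is syllable 4 (pob).
Primary stress: syllable 4 → mi:.fa:.du.ˈpob.sep.ru:k.gi.mi:.

4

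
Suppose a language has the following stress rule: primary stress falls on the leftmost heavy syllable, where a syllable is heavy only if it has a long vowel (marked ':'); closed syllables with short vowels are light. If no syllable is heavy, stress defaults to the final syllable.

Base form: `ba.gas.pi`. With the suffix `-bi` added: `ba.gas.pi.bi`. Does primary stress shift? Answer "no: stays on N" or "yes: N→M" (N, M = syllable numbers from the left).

yes: 3→4

Base `ba.gas.pi` (3 syllables):
  Weights: 1 ba L, 2 gas L, 3 pi L.
  No heavy syllable in the domain; default to the final syllable = syllable 3.
  → primary stress on syllable 3.
Suffixed `ba.gas.pi.bi` (4 syllables):
  Weights: 1 ba L, 2 gas L, 3 pi L, 4 bi L.
  No heavy syllable in the domain; default to the final syllable = syllable 4.
  → primary stress on syllable 4.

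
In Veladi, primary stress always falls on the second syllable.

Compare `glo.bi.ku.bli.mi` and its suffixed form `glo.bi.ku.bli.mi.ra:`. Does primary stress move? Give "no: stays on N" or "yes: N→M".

no: stays on 2

Base `glo.bi.ku.bli.mi` (5 syllables):
  The word has 5 syllables; the second syllable is syllable 2 (bi).
  → primary stress on syllable 2.
Suffixed `glo.bi.ku.bli.mi.ra:` (6 syllables):
  The word has 6 syllables; the second syllable is syllable 2 (bi).
  → primary stress on syllable 2.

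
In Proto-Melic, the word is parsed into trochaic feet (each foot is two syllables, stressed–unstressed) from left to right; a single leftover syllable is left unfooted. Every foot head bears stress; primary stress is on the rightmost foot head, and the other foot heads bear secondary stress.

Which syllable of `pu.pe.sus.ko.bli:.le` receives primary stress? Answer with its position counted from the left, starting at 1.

Parse left to right into trochaic (ˈσσ) feet: (ˈpu.pe) (ˈsus.ko) (ˈbli:.le).
Foot heads (stressed positions): 1, 3, 5.
End Rule Rightmost: primary stress on the rightmost head = syllable 5.
Primary stress: syllable 5 → pu.pe.sus.ko.ˈbli:.le.

5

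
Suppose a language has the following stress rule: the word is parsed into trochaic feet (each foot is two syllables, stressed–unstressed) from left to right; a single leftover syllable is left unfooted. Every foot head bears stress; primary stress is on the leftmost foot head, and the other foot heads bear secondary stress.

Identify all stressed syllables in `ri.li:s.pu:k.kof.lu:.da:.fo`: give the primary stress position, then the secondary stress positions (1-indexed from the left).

Parse left to right into trochaic (ˈσσ) feet: (ˈri.li:s) (ˈpu:k.kof) (ˈlu:.da:) fo. Syllable 7 is left unfooted.
Foot heads (stressed positions): 1, 3, 5.
End Rule Leftmost: primary stress on the leftmost head = syllable 1.
Secondary stress on 3, 5: ˈri.li:s.ˌpu:k.kof.ˌlu:.da:.fo.

primary 1, secondary 3, 5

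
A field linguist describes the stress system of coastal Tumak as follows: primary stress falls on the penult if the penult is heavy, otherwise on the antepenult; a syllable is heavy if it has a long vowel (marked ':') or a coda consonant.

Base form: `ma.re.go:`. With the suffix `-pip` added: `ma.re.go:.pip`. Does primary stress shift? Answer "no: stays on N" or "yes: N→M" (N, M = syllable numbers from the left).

yes: 1→3

Base `ma.re.go:` (3 syllables):
  Weights: 1 ma L, 2 re L, 3 go: H.
  The penult (syllable 2, re) is light, so stress falls on the antepenult (syllable 1, ma).
  → primary stress on syllable 1.
Suffixed `ma.re.go:.pip` (4 syllables):
  Weights: 2 re L, 3 go: H, 4 pip H.
  The penult (syllable 3, go:) is heavy, so it takes stress.
  → primary stress on syllable 3.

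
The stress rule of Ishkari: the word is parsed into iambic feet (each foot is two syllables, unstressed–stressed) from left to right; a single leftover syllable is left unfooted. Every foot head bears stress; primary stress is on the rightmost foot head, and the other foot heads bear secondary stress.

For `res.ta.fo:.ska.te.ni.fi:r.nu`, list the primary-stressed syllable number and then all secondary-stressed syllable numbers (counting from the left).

Parse left to right into iambic (σˈσ) feet: (res.ˈta) (fo:.ˈska) (te.ˈni) (fi:r.ˈnu).
Foot heads (stressed positions): 2, 4, 6, 8.
End Rule Rightmost: primary stress on the rightmost head = syllable 8.
Secondary stress on 2, 4, 6: res.ˌta.fo:.ˌska.te.ˌni.fi:r.ˈnu.

primary 8, secondary 2, 4, 6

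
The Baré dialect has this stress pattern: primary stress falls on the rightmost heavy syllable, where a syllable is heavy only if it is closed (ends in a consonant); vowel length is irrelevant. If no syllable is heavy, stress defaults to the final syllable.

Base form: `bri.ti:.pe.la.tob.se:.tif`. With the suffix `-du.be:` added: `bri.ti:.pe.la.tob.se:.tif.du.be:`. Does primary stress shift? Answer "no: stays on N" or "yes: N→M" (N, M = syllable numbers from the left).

Base `bri.ti:.pe.la.tob.se:.tif` (7 syllables):
  Weights: 1 bri L, 2 ti: L, 3 pe L, 4 la L, 5 tob H, 6 se: L, 7 tif H.
  Heavy syllables in the domain: 5, 7. The rightmost is syllable 7 (tif).
  → primary stress on syllable 7.
Suffixed `bri.ti:.pe.la.tob.se:.tif.du.be:` (9 syllables):
  Weights: 1 bri L, 2 ti: L, 3 pe L, 4 la L, 5 tob H, 6 se: L, 7 tif H, 8 du L, 9 be: L.
  Heavy syllables in the domain: 5, 7. The rightmost is syllable 7 (tif).
  → primary stress on syllable 7.

no: stays on 7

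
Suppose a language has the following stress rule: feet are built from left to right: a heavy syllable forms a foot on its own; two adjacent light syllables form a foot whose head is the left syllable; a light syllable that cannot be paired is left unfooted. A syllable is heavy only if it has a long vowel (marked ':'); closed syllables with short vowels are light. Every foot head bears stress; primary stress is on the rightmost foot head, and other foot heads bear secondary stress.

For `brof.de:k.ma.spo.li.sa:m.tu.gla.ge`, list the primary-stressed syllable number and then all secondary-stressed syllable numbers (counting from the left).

Weights: 1 brof L, 2 de:k H, 3 ma L, 4 spo L, 5 li L, 6 sa:m H, 7 tu L, 8 gla L, 9 ge L.
Parse left to right (heavy = foot alone; LL = one foot; stranded L unfooted): brof (ˈde:k) (ˈma.spo) li (ˈsa:m) (ˈtu.gla) ge.
Foot heads: 2, 3, 6, 7.
Primary stress on the rightmost head = syllable 7.
Secondary stress on 2, 3, 6: brof.ˌde:k.ˌma.spo.li.ˌsa:m.ˈtu.gla.ge.

primary 7, secondary 2, 3, 6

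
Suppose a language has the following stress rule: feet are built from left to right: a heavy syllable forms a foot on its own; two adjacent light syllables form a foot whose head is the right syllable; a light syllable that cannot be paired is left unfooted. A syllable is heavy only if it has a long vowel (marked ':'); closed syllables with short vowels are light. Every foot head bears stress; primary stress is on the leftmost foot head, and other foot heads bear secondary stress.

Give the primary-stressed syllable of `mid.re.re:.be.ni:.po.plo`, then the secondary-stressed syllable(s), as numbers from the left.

Weights: 1 mid L, 2 re L, 3 re: H, 4 be L, 5 ni: H, 6 po L, 7 plo L.
Parse left to right (heavy = foot alone; LL = one foot; stranded L unfooted): (mid.ˈre) (ˈre:) be (ˈni:) (po.ˈplo).
Foot heads: 2, 3, 5, 7.
Primary stress on the leftmost head = syllable 2.
Secondary stress on 3, 5, 7: mid.ˈre.ˌre:.be.ˌni:.po.ˌplo.

primary 2, secondary 3, 5, 7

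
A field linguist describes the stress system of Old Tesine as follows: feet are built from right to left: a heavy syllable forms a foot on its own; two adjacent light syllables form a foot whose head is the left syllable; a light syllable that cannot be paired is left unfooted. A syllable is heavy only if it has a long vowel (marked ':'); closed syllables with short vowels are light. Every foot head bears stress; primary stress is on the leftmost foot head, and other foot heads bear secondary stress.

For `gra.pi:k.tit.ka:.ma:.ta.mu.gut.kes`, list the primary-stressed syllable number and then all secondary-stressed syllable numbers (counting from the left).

primary 2, secondary 4, 5, 6, 8

Weights: 1 gra L, 2 pi:k H, 3 tit L, 4 ka: H, 5 ma: H, 6 ta L, 7 mu L, 8 gut L, 9 kes L.
Parse right to left (heavy = foot alone; LL = one foot; stranded L unfooted): gra (ˈpi:k) tit (ˈka:) (ˈma:) (ˈta.mu) (ˈgut.kes).
Foot heads: 2, 4, 5, 6, 8.
Primary stress on the leftmost head = syllable 2.
Secondary stress on 4, 5, 6, 8: gra.ˈpi:k.tit.ˌka:.ˌma:.ˌta.mu.ˌgut.kes.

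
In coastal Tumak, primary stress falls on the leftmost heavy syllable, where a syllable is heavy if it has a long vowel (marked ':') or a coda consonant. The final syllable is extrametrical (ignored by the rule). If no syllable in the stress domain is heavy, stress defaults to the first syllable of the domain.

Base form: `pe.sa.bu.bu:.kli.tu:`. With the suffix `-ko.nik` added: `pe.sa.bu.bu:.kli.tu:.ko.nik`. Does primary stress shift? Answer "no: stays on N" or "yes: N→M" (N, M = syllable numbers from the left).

no: stays on 4

Base `pe.sa.bu.bu:.kli.tu:` (6 syllables):
  The final syllable (6, tu:) is extrametrical; the stress domain is syllables 1–5.
  Weights: 1 pe L, 2 sa L, 3 bu L, 4 bu: H, 5 kli L.
  Heavy syllables in the domain: 4. The leftmost is syllable 4 (bu:).
  → primary stress on syllable 4.
Suffixed `pe.sa.bu.bu:.kli.tu:.ko.nik` (8 syllables):
  The final syllable (8, nik) is extrametrical; the stress domain is syllables 1–7.
  Weights: 1 pe L, 2 sa L, 3 bu L, 4 bu: H, 5 kli L, 6 tu: H, 7 ko L.
  Heavy syllables in the domain: 4, 6. The leftmost is syllable 4 (bu:).
  → primary stress on syllable 4.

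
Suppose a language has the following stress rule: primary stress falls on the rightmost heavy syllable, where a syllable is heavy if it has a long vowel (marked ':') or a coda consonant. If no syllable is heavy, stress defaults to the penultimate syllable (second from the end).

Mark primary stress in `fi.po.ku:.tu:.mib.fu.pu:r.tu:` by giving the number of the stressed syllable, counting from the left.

8

Weights: 1 fi L, 2 po L, 3 ku: H, 4 tu: H, 5 mib H, 6 fu L, 7 pu:r H, 8 tu: H.
Heavy syllables in the domain: 3, 4, 5, 7, 8. The rightmost is syllable 8 (tu:).
Primary stress: syllable 8 → fi.po.ku:.tu:.mib.fu.pu:r.ˈtu:.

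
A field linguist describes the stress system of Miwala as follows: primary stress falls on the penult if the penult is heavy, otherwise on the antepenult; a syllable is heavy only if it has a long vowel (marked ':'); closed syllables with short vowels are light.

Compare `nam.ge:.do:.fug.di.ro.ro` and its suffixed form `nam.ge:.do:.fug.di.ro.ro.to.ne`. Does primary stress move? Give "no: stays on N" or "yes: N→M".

yes: 5→7

Base `nam.ge:.do:.fug.di.ro.ro` (7 syllables):
  Weights: 5 di L, 6 ro L, 7 ro L.
  The penult (syllable 6, ro) is light, so stress falls on the antepenult (syllable 5, di).
  → primary stress on syllable 5.
Suffixed `nam.ge:.do:.fug.di.ro.ro.to.ne` (9 syllables):
  Weights: 7 ro L, 8 to L, 9 ne L.
  The penult (syllable 8, to) is light, so stress falls on the antepenult (syllable 7, ro).
  → primary stress on syllable 7.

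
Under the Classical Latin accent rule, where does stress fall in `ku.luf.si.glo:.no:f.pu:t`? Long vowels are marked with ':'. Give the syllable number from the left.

Classical Latin: stress the penult if heavy (long vowel or closed), else the antepenult.
Weights: 4 glo: H, 5 no:f H, 6 pu:t H.
The penult (syllable 5, no:f) is heavy, so it takes stress.
Stress on syllable 5: ku.luf.si.glo:.ˈno:f.pu:t.

5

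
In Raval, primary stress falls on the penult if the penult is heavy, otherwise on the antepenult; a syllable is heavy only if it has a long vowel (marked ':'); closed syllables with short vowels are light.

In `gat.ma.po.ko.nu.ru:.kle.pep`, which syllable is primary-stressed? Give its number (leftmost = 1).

Weights: 6 ru: H, 7 kle L, 8 pep L.
The penult (syllable 7, kle) is light, so stress falls on the antepenult (syllable 6, ru:).
Primary stress: syllable 6 → gat.ma.po.ko.nu.ˈru:.kle.pep.

6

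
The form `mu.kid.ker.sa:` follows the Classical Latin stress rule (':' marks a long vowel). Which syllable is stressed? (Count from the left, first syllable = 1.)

Classical Latin: stress the penult if heavy (long vowel or closed), else the antepenult.
Weights: 2 kid H, 3 ker H, 4 sa: H.
The penult (syllable 3, ker) is heavy, so it takes stress.
Stress on syllable 3: mu.kid.ˈker.sa:.

3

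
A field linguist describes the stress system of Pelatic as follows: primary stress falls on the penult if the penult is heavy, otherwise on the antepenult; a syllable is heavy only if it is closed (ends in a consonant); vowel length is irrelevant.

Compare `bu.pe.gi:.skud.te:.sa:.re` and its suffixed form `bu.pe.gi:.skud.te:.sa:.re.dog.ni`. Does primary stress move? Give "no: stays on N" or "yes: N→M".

Base `bu.pe.gi:.skud.te:.sa:.re` (7 syllables):
  Weights: 5 te: L, 6 sa: L, 7 re L.
  The penult (syllable 6, sa:) is light, so stress falls on the antepenult (syllable 5, te:).
  → primary stress on syllable 5.
Suffixed `bu.pe.gi:.skud.te:.sa:.re.dog.ni` (9 syllables):
  Weights: 7 re L, 8 dog H, 9 ni L.
  The penult (syllable 8, dog) is heavy, so it takes stress.
  → primary stress on syllable 8.

yes: 5→8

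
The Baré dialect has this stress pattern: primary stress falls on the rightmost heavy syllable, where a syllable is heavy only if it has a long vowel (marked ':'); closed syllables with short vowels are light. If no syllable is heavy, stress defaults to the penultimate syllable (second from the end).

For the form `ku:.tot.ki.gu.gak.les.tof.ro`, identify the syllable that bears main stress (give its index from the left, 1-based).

1

Weights: 1 ku: H, 2 tot L, 3 ki L, 4 gu L, 5 gak L, 6 les L, 7 tof L, 8 ro L.
Heavy syllables in the domain: 1. The rightmost is syllable 1 (ku:).
Primary stress: syllable 1 → ˈku:.tot.ki.gu.gak.les.tof.ro.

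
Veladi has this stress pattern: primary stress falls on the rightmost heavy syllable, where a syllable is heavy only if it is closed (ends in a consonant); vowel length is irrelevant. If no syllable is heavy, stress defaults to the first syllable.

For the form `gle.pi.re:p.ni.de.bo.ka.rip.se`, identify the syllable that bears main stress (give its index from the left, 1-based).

8

Weights: 1 gle L, 2 pi L, 3 re:p H, 4 ni L, 5 de L, 6 bo L, 7 ka L, 8 rip H, 9 se L.
Heavy syllables in the domain: 3, 8. The rightmost is syllable 8 (rip).
Primary stress: syllable 8 → gle.pi.re:p.ni.de.bo.ka.ˈrip.se.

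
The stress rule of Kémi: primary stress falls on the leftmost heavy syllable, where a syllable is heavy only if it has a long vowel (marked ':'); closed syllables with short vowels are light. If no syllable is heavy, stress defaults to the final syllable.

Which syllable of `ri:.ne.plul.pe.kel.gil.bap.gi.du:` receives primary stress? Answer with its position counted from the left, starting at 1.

Weights: 1 ri: H, 2 ne L, 3 plul L, 4 pe L, 5 kel L, 6 gil L, 7 bap L, 8 gi L, 9 du: H.
Heavy syllables in the domain: 1, 9. The leftmost is syllable 1 (ri:).
Primary stress: syllable 1 → ˈri:.ne.plul.pe.kel.gil.bap.gi.du:.

1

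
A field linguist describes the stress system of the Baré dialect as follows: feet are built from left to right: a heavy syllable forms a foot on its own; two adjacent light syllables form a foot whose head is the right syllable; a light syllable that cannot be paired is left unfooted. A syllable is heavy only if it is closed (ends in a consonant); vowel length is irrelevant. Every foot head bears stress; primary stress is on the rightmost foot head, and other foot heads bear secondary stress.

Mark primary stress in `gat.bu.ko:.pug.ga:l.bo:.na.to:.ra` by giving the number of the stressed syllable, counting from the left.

9

Weights: 1 gat H, 2 bu L, 3 ko: L, 4 pug H, 5 ga:l H, 6 bo: L, 7 na L, 8 to: L, 9 ra L.
Parse left to right (heavy = foot alone; LL = one foot; stranded L unfooted): (ˈgat) (bu.ˈko:) (ˈpug) (ˈga:l) (bo:.ˈna) (to:.ˈra).
Foot heads: 1, 3, 4, 5, 7, 9.
Primary stress on the rightmost head = syllable 9.
Primary stress: syllable 9 → gat.bu.ko:.pug.ga:l.bo:.na.to:.ˈra.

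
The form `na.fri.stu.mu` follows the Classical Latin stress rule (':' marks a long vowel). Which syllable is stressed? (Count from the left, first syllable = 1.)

2

Classical Latin: stress the penult if heavy (long vowel or closed), else the antepenult.
Weights: 2 fri L, 3 stu L, 4 mu L.
The penult (syllable 3, stu) is light, so stress falls on the antepenult (syllable 2, fri).
Stress on syllable 2: na.ˈfri.stu.mu.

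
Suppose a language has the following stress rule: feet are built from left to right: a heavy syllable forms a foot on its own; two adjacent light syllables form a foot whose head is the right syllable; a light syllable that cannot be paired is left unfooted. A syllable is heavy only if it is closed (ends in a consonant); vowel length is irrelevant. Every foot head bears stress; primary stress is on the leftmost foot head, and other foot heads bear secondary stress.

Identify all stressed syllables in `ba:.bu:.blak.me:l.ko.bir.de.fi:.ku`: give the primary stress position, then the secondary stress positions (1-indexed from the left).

primary 2, secondary 3, 4, 6, 8

Weights: 1 ba: L, 2 bu: L, 3 blak H, 4 me:l H, 5 ko L, 6 bir H, 7 de L, 8 fi: L, 9 ku L.
Parse left to right (heavy = foot alone; LL = one foot; stranded L unfooted): (ba:.ˈbu:) (ˈblak) (ˈme:l) ko (ˈbir) (de.ˈfi:) ku.
Foot heads: 2, 3, 4, 6, 8.
Primary stress on the leftmost head = syllable 2.
Secondary stress on 3, 4, 6, 8: ba:.ˈbu:.ˌblak.ˌme:l.ko.ˌbir.de.ˌfi:.ku.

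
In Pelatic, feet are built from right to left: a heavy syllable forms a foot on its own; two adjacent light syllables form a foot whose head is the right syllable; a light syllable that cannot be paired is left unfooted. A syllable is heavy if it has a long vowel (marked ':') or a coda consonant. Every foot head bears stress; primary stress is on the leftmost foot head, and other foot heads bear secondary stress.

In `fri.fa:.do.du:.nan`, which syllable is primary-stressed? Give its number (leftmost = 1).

Weights: 1 fri L, 2 fa: H, 3 do L, 4 du: H, 5 nan H.
Parse right to left (heavy = foot alone; LL = one foot; stranded L unfooted): fri (ˈfa:) do (ˈdu:) (ˈnan).
Foot heads: 2, 4, 5.
Primary stress on the leftmost head = syllable 2.
Primary stress: syllable 2 → fri.ˈfa:.do.du:.nan.

2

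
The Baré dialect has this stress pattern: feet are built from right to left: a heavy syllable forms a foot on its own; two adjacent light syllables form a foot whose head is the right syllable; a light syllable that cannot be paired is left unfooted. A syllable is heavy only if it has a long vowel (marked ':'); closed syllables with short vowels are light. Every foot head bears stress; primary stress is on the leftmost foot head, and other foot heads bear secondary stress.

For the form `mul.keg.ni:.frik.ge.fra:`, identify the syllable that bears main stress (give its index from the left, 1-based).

2

Weights: 1 mul L, 2 keg L, 3 ni: H, 4 frik L, 5 ge L, 6 fra: H.
Parse right to left (heavy = foot alone; LL = one foot; stranded L unfooted): (mul.ˈkeg) (ˈni:) (frik.ˈge) (ˈfra:).
Foot heads: 2, 3, 5, 6.
Primary stress on the leftmost head = syllable 2.
Primary stress: syllable 2 → mul.ˈkeg.ni:.frik.ge.fra:.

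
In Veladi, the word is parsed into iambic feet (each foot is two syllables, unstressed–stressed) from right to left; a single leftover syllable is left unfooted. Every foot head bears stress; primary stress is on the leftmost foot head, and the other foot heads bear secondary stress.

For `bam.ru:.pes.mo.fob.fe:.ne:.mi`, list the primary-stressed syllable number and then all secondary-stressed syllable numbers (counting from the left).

Parse right to left into iambic (σˈσ) feet: (bam.ˈru:) (pes.ˈmo) (fob.ˈfe:) (ne:.ˈmi).
Foot heads (stressed positions): 2, 4, 6, 8.
End Rule Leftmost: primary stress on the leftmost head = syllable 2.
Secondary stress on 4, 6, 8: bam.ˈru:.pes.ˌmo.fob.ˌfe:.ne:.ˌmi.

primary 2, secondary 4, 6, 8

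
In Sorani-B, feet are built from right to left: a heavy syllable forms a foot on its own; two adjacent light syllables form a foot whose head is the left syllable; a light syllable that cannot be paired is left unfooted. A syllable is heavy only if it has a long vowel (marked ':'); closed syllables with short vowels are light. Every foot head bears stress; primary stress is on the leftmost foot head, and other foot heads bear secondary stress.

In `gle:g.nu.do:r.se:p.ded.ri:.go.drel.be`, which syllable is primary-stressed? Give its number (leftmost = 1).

1

Weights: 1 gle:g H, 2 nu L, 3 do:r H, 4 se:p H, 5 ded L, 6 ri: H, 7 go L, 8 drel L, 9 be L.
Parse right to left (heavy = foot alone; LL = one foot; stranded L unfooted): (ˈgle:g) nu (ˈdo:r) (ˈse:p) ded (ˈri:) go (ˈdrel.be).
Foot heads: 1, 3, 4, 6, 8.
Primary stress on the leftmost head = syllable 1.
Primary stress: syllable 1 → ˈgle:g.nu.do:r.se:p.ded.ri:.go.drel.be.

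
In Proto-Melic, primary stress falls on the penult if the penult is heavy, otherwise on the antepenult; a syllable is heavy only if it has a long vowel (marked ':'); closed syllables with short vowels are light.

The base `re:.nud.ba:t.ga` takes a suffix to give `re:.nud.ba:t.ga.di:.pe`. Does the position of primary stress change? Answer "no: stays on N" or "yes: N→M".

yes: 3→5

Base `re:.nud.ba:t.ga` (4 syllables):
  Weights: 2 nud L, 3 ba:t H, 4 ga L.
  The penult (syllable 3, ba:t) is heavy, so it takes stress.
  → primary stress on syllable 3.
Suffixed `re:.nud.ba:t.ga.di:.pe` (6 syllables):
  Weights: 4 ga L, 5 di: H, 6 pe L.
  The penult (syllable 5, di:) is heavy, so it takes stress.
  → primary stress on syllable 5.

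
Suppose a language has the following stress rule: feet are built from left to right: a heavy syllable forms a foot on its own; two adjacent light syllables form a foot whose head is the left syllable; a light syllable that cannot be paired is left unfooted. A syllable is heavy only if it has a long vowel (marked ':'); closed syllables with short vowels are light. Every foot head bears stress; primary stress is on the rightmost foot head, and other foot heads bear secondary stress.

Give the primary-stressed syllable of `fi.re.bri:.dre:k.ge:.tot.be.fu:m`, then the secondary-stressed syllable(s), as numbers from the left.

Weights: 1 fi L, 2 re L, 3 bri: H, 4 dre:k H, 5 ge: H, 6 tot L, 7 be L, 8 fu:m H.
Parse left to right (heavy = foot alone; LL = one foot; stranded L unfooted): (ˈfi.re) (ˈbri:) (ˈdre:k) (ˈge:) (ˈtot.be) (ˈfu:m).
Foot heads: 1, 3, 4, 5, 6, 8.
Primary stress on the rightmost head = syllable 8.
Secondary stress on 1, 3, 4, 5, 6: ˌfi.re.ˌbri:.ˌdre:k.ˌge:.ˌtot.be.ˈfu:m.

primary 8, secondary 1, 3, 4, 5, 6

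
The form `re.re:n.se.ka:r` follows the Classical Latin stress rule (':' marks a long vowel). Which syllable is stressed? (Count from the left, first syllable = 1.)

2

Classical Latin: stress the penult if heavy (long vowel or closed), else the antepenult.
Weights: 2 re:n H, 3 se L, 4 ka:r H.
The penult (syllable 3, se) is light, so stress falls on the antepenult (syllable 2, re:n).
Stress on syllable 2: re.ˈre:n.se.ka:r.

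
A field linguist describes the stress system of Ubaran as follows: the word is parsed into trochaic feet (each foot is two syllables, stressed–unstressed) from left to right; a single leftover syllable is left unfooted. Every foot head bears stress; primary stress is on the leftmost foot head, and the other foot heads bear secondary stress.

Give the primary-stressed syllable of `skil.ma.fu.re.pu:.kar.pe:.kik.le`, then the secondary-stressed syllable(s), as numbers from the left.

primary 1, secondary 3, 5, 7

Parse left to right into trochaic (ˈσσ) feet: (ˈskil.ma) (ˈfu.re) (ˈpu:.kar) (ˈpe:.kik) le. Syllable 9 is left unfooted.
Foot heads (stressed positions): 1, 3, 5, 7.
End Rule Leftmost: primary stress on the leftmost head = syllable 1.
Secondary stress on 3, 5, 7: ˈskil.ma.ˌfu.re.ˌpu:.kar.ˌpe:.kik.le.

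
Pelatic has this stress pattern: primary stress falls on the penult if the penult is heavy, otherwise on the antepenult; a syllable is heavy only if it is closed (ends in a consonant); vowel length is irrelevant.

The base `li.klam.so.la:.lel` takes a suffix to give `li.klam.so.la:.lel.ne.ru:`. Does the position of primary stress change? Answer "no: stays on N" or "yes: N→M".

yes: 3→5

Base `li.klam.so.la:.lel` (5 syllables):
  Weights: 3 so L, 4 la: L, 5 lel H.
  The penult (syllable 4, la:) is light, so stress falls on the antepenult (syllable 3, so).
  → primary stress on syllable 3.
Suffixed `li.klam.so.la:.lel.ne.ru:` (7 syllables):
  Weights: 5 lel H, 6 ne L, 7 ru: L.
  The penult (syllable 6, ne) is light, so stress falls on the antepenult (syllable 5, lel).
  → primary stress on syllable 5.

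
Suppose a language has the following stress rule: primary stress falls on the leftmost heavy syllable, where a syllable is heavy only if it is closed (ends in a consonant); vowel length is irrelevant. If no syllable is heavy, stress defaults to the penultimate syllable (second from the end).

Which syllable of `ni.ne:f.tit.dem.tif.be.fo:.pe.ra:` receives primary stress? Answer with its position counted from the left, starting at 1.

Weights: 1 ni L, 2 ne:f H, 3 tit H, 4 dem H, 5 tif H, 6 be L, 7 fo: L, 8 pe L, 9 ra: L.
Heavy syllables in the domain: 2, 3, 4, 5. The leftmost is syllable 2 (ne:f).
Primary stress: syllable 2 → ni.ˈne:f.tit.dem.tif.be.fo:.pe.ra:.

2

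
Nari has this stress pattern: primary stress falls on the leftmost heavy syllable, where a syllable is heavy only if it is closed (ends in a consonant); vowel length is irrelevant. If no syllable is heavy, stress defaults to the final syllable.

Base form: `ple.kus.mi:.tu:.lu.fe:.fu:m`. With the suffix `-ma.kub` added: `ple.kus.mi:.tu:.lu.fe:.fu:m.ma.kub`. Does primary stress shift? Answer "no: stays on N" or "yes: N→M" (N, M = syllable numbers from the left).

no: stays on 2

Base `ple.kus.mi:.tu:.lu.fe:.fu:m` (7 syllables):
  Weights: 1 ple L, 2 kus H, 3 mi: L, 4 tu: L, 5 lu L, 6 fe: L, 7 fu:m H.
  Heavy syllables in the domain: 2, 7. The leftmost is syllable 2 (kus).
  → primary stress on syllable 2.
Suffixed `ple.kus.mi:.tu:.lu.fe:.fu:m.ma.kub` (9 syllables):
  Weights: 1 ple L, 2 kus H, 3 mi: L, 4 tu: L, 5 lu L, 6 fe: L, 7 fu:m H, 8 ma L, 9 kub H.
  Heavy syllables in the domain: 2, 7, 9. The leftmost is syllable 2 (kus).
  → primary stress on syllable 2.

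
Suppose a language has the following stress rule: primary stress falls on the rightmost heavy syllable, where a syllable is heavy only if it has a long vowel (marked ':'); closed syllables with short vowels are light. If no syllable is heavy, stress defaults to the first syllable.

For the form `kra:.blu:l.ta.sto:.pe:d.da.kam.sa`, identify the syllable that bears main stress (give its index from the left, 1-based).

5

Weights: 1 kra: H, 2 blu:l H, 3 ta L, 4 sto: H, 5 pe:d H, 6 da L, 7 kam L, 8 sa L.
Heavy syllables in the domain: 1, 2, 4, 5. The rightmost is syllable 5 (pe:d).
Primary stress: syllable 5 → kra:.blu:l.ta.sto:.ˈpe:d.da.kam.sa.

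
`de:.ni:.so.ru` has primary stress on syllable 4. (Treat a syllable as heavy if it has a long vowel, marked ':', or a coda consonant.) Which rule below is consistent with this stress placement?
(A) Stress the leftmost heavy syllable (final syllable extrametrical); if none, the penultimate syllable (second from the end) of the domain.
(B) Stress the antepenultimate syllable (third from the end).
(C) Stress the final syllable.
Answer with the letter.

Rule A → syllable 1 (observed: 4).
Rule B → syllable 2 (observed: 4).
Rule C → syllable 4 ✓.

C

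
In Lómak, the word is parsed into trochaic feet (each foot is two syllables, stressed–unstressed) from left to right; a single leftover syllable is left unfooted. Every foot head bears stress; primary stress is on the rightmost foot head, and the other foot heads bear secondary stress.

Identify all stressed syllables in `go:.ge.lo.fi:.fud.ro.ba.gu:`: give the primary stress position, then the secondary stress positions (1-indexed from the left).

Parse left to right into trochaic (ˈσσ) feet: (ˈgo:.ge) (ˈlo.fi:) (ˈfud.ro) (ˈba.gu:).
Foot heads (stressed positions): 1, 3, 5, 7.
End Rule Rightmost: primary stress on the rightmost head = syllable 7.
Secondary stress on 1, 3, 5: ˌgo:.ge.ˌlo.fi:.ˌfud.ro.ˈba.gu:.

primary 7, secondary 1, 3, 5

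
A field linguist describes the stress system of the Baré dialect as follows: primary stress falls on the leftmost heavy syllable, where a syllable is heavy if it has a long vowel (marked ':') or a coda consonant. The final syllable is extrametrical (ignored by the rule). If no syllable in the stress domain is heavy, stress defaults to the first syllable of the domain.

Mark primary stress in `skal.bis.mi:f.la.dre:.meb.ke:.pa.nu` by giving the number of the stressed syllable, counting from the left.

The final syllable (9, nu) is extrametrical; the stress domain is syllables 1–8.
Weights: 1 skal H, 2 bis H, 3 mi:f H, 4 la L, 5 dre: H, 6 meb H, 7 ke: H, 8 pa L.
Heavy syllables in the domain: 1, 2, 3, 5, 6, 7. The leftmost is syllable 1 (skal).
Primary stress: syllable 1 → ˈskal.bis.mi:f.la.dre:.meb.ke:.pa.nu.

1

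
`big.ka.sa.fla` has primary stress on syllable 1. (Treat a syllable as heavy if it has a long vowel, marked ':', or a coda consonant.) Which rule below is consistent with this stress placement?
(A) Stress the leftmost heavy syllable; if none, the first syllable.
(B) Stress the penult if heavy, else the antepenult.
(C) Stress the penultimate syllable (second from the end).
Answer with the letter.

Rule A → syllable 1 ✓.
Rule B → syllable 2 (observed: 1).
Rule C → syllable 3 (observed: 1).

A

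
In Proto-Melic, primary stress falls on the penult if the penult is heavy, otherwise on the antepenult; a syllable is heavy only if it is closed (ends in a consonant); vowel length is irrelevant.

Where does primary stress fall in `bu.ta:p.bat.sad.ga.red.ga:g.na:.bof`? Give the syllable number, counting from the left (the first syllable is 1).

Weights: 7 ga:g H, 8 na: L, 9 bof H.
The penult (syllable 8, na:) is light, so stress falls on the antepenult (syllable 7, ga:g).
Primary stress: syllable 7 → bu.ta:p.bat.sad.ga.red.ˈga:g.na:.bof.

7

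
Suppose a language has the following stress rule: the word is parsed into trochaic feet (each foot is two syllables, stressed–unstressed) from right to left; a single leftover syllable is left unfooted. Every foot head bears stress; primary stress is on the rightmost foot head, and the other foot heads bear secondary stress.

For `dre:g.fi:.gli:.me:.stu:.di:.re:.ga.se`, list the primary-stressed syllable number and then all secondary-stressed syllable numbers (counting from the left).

Parse right to left into trochaic (ˈσσ) feet: dre:g (ˈfi:.gli:) (ˈme:.stu:) (ˈdi:.re:) (ˈga.se). Syllable 1 is left unfooted.
Foot heads (stressed positions): 2, 4, 6, 8.
End Rule Rightmost: primary stress on the rightmost head = syllable 8.
Secondary stress on 2, 4, 6: dre:g.ˌfi:.gli:.ˌme:.stu:.ˌdi:.re:.ˈga.se.

primary 8, secondary 2, 4, 6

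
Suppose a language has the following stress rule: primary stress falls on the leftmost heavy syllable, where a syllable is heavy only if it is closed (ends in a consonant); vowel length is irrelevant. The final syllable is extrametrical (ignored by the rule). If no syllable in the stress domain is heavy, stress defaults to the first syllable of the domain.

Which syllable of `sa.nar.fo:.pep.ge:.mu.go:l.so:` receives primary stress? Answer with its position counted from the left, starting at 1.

2

The final syllable (8, so:) is extrametrical; the stress domain is syllables 1–7.
Weights: 1 sa L, 2 nar H, 3 fo: L, 4 pep H, 5 ge: L, 6 mu L, 7 go:l H.
Heavy syllables in the domain: 2, 4, 7. The leftmost is syllable 2 (nar).
Primary stress: syllable 2 → sa.ˈnar.fo:.pep.ge:.mu.go:l.so:.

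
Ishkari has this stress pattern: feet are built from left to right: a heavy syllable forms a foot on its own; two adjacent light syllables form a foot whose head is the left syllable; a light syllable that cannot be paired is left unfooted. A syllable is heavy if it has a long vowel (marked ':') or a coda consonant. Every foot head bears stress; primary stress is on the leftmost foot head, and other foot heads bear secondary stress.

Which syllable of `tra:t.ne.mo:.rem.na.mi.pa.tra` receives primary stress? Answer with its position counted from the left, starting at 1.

Weights: 1 tra:t H, 2 ne L, 3 mo: H, 4 rem H, 5 na L, 6 mi L, 7 pa L, 8 tra L.
Parse left to right (heavy = foot alone; LL = one foot; stranded L unfooted): (ˈtra:t) ne (ˈmo:) (ˈrem) (ˈna.mi) (ˈpa.tra).
Foot heads: 1, 3, 4, 5, 7.
Primary stress on the leftmost head = syllable 1.
Primary stress: syllable 1 → ˈtra:t.ne.mo:.rem.na.mi.pa.tra.

1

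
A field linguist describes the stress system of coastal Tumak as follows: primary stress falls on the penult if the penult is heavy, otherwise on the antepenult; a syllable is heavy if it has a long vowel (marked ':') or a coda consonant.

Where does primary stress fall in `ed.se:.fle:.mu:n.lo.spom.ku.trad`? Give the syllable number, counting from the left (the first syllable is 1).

Weights: 6 spom H, 7 ku L, 8 trad H.
The penult (syllable 7, ku) is light, so stress falls on the antepenult (syllable 6, spom).
Primary stress: syllable 6 → ed.se:.fle:.mu:n.lo.ˈspom.ku.trad.

6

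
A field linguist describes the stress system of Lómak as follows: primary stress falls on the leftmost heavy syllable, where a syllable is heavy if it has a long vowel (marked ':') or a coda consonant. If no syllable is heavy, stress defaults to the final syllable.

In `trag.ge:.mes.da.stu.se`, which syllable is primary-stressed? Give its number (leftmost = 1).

Weights: 1 trag H, 2 ge: H, 3 mes H, 4 da L, 5 stu L, 6 se L.
Heavy syllables in the domain: 1, 2, 3. The leftmost is syllable 1 (trag).
Primary stress: syllable 1 → ˈtrag.ge:.mes.da.stu.se.

1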